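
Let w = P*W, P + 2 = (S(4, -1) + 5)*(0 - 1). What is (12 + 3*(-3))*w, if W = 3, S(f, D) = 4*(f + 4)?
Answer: -351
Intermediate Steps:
S(f, D) = 16 + 4*f (S(f, D) = 4*(4 + f) = 16 + 4*f)
P = -39 (P = -2 + ((16 + 4*4) + 5)*(0 - 1) = -2 + ((16 + 16) + 5)*(-1) = -2 + (32 + 5)*(-1) = -2 + 37*(-1) = -2 - 37 = -39)
w = -117 (w = -39*3 = -117)
(12 + 3*(-3))*w = (12 + 3*(-3))*(-117) = (12 - 9)*(-117) = 3*(-117) = -351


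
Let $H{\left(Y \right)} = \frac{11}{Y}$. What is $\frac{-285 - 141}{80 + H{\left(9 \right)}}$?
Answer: $- \frac{3834}{731} \approx -5.2449$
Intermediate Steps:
$\frac{-285 - 141}{80 + H{\left(9 \right)}} = \frac{-285 - 141}{80 + \frac{11}{9}} = - \frac{426}{80 + 11 \cdot \frac{1}{9}} = - \frac{426}{80 + \frac{11}{9}} = - \frac{426}{\frac{731}{9}} = \left(-426\right) \frac{9}{731} = - \frac{3834}{731}$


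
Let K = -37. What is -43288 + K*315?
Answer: -54943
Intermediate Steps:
-43288 + K*315 = -43288 - 37*315 = -43288 - 11655 = -54943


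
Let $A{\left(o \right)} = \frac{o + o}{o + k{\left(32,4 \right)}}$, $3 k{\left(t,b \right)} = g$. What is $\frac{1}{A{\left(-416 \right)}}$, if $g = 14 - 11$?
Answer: $\frac{415}{832} \approx 0.4988$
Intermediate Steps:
$g = 3$ ($g = 14 - 11 = 3$)
$k{\left(t,b \right)} = 1$ ($k{\left(t,b \right)} = \frac{1}{3} \cdot 3 = 1$)
$A{\left(o \right)} = \frac{2 o}{1 + o}$ ($A{\left(o \right)} = \frac{o + o}{o + 1} = \frac{2 o}{1 + o}$)
$\frac{1}{A{\left(-416 \right)}} = \frac{1}{2 \left(-416\right) \frac{1}{1 - 416}} = \frac{1}{2 \left(-416\right) \frac{1}{-415}} = \frac{1}{2 \left(-416\right) \left(- \frac{1}{415}\right)} = \frac{1}{\frac{832}{415}} = \frac{415}{832}$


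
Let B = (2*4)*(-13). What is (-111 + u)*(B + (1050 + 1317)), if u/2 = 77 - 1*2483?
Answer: -11140749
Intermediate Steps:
B = -104 (B = 8*(-13) = -104)
u = -4812 (u = 2*(77 - 1*2483) = 2*(77 - 2483) = 2*(-2406) = -4812)
(-111 + u)*(B + (1050 + 1317)) = (-111 - 4812)*(-104 + (1050 + 1317)) = -4923*(-104 + 2367) = -4923*2263 = -11140749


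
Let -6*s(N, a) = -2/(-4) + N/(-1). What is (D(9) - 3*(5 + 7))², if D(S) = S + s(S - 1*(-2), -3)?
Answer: 10201/16 ≈ 637.56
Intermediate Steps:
s(N, a) = -1/12 + N/6 (s(N, a) = -(-2/(-4) + N/(-1))/6 = -(-2*(-¼) + N*(-1))/6 = -(½ - N)/6 = -1/12 + N/6)
D(S) = ¼ + 7*S/6 (D(S) = S + (-1/12 + (S - 1*(-2))/6) = S + (-1/12 + (S + 2)/6) = S + (-1/12 + (2 + S)/6) = S + (-1/12 + (⅓ + S/6)) = S + (¼ + S/6) = ¼ + 7*S/6)
(D(9) - 3*(5 + 7))² = ((¼ + (7/6)*9) - 3*(5 + 7))² = ((¼ + 21/2) - 3*12)² = (43/4 - 36)² = (-101/4)² = 10201/16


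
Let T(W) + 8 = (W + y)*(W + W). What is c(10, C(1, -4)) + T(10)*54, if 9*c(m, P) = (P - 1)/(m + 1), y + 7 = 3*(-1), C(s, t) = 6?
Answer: -42763/99 ≈ -431.95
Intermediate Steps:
y = -10 (y = -7 + 3*(-1) = -7 - 3 = -10)
T(W) = -8 + 2*W*(-10 + W) (T(W) = -8 + (W - 10)*(W + W) = -8 + (-10 + W)*(2*W) = -8 + 2*W*(-10 + W))
c(m, P) = (-1 + P)/(9*(1 + m)) (c(m, P) = ((P - 1)/(m + 1))/9 = ((-1 + P)/(1 + m))/9 = (-1 + P)/(9*(1 + m)))
c(10, C(1, -4)) + T(10)*54 = (-1 + 6)/(9*(1 + 10)) + (-8 - 20*10 + 2*10²)*54 = (⅑)*5/11 + (-8 - 200 + 2*100)*54 = (⅑)*(1/11)*5 + (-8 - 200 + 200)*54 = 5/99 - 8*54 = 5/99 - 432 = -42763/99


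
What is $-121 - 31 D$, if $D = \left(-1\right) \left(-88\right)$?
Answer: $-2849$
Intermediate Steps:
$D = 88$
$-121 - 31 D = -121 - 2728 = -2849$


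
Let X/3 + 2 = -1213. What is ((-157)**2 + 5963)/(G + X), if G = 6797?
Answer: 7653/788 ≈ 9.7119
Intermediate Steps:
X = -3645 (X = -6 + 3*(-1213) = -6 - 3639 = -3645)
((-157)**2 + 5963)/(G + X) = ((-157)**2 + 5963)/(6797 - 3645) = (24649 + 5963)/3152 = 30612*(1/3152) = 7653/788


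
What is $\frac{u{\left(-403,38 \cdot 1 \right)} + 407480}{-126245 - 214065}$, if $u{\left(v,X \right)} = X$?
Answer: $- \frac{203759}{170155} \approx -1.1975$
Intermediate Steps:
$\frac{u{\left(-403,38 \cdot 1 \right)} + 407480}{-126245 - 214065} = \frac{38 \cdot 1 + 407480}{-126245 - 214065} = \frac{38 + 407480}{-340310} = 407518 \left(- \frac{1}{340310}\right) = - \frac{203759}{170155}$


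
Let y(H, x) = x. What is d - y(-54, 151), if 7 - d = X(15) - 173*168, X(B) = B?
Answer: 28905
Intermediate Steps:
d = 29056 (d = 7 - (15 - 173*168) = 7 - (15 - 29064) = 7 - 1*(-29049) = 7 + 29049 = 29056)
d - y(-54, 151) = 29056 - 1*151 = 29056 - 151 = 28905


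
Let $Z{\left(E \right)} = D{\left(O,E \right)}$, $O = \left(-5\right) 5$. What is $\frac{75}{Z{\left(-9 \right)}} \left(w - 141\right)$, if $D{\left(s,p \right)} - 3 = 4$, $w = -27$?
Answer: $-1800$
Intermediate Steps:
$O = -25$
$D{\left(s,p \right)} = 7$ ($D{\left(s,p \right)} = 3 + 4 = 7$)
$Z{\left(E \right)} = 7$
$\frac{75}{Z{\left(-9 \right)}} \left(w - 141\right) = \frac{75}{7} \left(-27 - 141\right) = 75 \cdot \frac{1}{7} \left(-168\right) = \frac{75}{7} \left(-168\right) = -1800$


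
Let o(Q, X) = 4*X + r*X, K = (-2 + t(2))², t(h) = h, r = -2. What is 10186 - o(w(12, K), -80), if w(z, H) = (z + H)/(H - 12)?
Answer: 10346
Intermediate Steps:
K = 0 (K = (-2 + 2)² = 0² = 0)
w(z, H) = (H + z)/(-12 + H)
o(Q, X) = 2*X (o(Q, X) = 4*X - 2*X = 2*X)
10186 - o(w(12, K), -80) = 10186 - 2*(-80) = 10186 - 1*(-160) = 10186 + 160 = 10346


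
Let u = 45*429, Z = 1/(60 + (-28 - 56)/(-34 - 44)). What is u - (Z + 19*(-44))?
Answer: 15991941/794 ≈ 20141.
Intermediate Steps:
Z = 13/794 (Z = 1/(60 - 84/(-78)) = 1/(60 - 84*(-1/78)) = 1/(60 + 14/13) = 1/(794/13) = 13/794 ≈ 0.016373)
u = 19305
u - (Z + 19*(-44)) = 19305 - (13/794 + 19*(-44)) = 19305 - (13/794 - 836) = 19305 - 1*(-663771/794) = 19305 + 663771/794 = 15991941/794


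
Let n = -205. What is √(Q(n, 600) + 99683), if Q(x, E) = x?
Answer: √99478 ≈ 315.40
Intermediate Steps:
√(Q(n, 600) + 99683) = √(-205 + 99683) = √99478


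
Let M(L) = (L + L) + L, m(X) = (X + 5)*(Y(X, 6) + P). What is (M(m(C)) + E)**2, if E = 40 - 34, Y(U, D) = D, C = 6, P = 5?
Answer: 136161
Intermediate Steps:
m(X) = 55 + 11*X (m(X) = (X + 5)*(6 + 5) = (5 + X)*11 = 55 + 11*X)
E = 6
M(L) = 3*L (M(L) = 2*L + L = 3*L)
(M(m(C)) + E)**2 = (3*(55 + 11*6) + 6)**2 = (3*(55 + 66) + 6)**2 = (3*121 + 6)**2 = (363 + 6)**2 = 369**2 = 136161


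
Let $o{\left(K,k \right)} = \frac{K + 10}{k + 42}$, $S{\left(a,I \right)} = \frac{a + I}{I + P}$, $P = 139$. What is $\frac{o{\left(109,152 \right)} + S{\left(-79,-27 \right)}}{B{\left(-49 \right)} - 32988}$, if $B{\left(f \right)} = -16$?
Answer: $\frac{1809}{179277728} \approx 1.009 \cdot 10^{-5}$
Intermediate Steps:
$S{\left(a,I \right)} = \frac{I + a}{139 + I}$ ($S{\left(a,I \right)} = \frac{a + I}{I + 139} = \frac{I + a}{139 + I}$)
$o{\left(K,k \right)} = \frac{10 + K}{42 + k}$
$\frac{o{\left(109,152 \right)} + S{\left(-79,-27 \right)}}{B{\left(-49 \right)} - 32988} = \frac{\frac{10 + 109}{42 + 152} + \frac{-27 - 79}{139 - 27}}{-16 - 32988} = \frac{\frac{1}{194} \cdot 119 + \frac{1}{112} \left(-106\right)}{-33004} = \left(\frac{1}{194} \cdot 119 + \frac{1}{112} \left(-106\right)\right) \left(- \frac{1}{33004}\right) = \left(\frac{119}{194} - \frac{53}{56}\right) \left(- \frac{1}{33004}\right) = \left(- \frac{1809}{5432}\right) \left(- \frac{1}{33004}\right) = \frac{1809}{179277728}$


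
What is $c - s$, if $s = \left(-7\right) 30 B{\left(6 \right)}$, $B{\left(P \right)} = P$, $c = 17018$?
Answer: $18278$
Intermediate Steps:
$s = -1260$ ($s = \left(-7\right) 30 \cdot 6 = \left(-210\right) 6 = -1260$)
$c - s = 17018 - -1260 = 17018 + 1260 = 18278$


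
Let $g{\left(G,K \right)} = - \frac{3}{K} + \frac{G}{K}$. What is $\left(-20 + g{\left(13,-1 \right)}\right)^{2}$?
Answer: $900$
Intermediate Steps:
$\left(-20 + g{\left(13,-1 \right)}\right)^{2} = \left(-20 + \frac{-3 + 13}{-1}\right)^{2} = \left(-20 - 10\right)^{2} = \left(-30\right)^{2} = 900$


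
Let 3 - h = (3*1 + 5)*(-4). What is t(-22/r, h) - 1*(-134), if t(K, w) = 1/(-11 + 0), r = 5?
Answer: 1473/11 ≈ 133.91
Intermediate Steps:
h = 35 (h = 3 - (3*1 + 5)*(-4) = 3 - (3 + 5)*(-4) = 3 - 8*(-4) = 3 - 1*(-32) = 3 + 32 = 35)
t(K, w) = -1/11 (t(K, w) = 1/(-11) = -1/11)
t(-22/r, h) - 1*(-134) = -1/11 - 1*(-134) = -1/11 + 134 = 1473/11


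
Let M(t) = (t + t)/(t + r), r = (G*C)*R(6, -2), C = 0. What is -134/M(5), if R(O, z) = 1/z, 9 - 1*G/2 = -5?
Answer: -67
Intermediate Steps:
G = 28 (G = 18 - 2*(-5) = 18 + 10 = 28)
r = 0 (r = (28*0)/(-2) = 0*(-½) = 0)
M(t) = 2 (M(t) = (t + t)/(t + 0) = (2*t)/t = 2)
-134/M(5) = -134/2 = -134*½ = -67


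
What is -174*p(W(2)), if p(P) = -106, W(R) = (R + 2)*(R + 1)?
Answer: 18444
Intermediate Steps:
W(R) = (1 + R)*(2 + R) (W(R) = (2 + R)*(1 + R) = (1 + R)*(2 + R))
-174*p(W(2)) = -174*(-106) = 18444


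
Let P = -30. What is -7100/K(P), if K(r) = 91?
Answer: -7100/91 ≈ -78.022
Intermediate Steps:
-7100/K(P) = -7100/91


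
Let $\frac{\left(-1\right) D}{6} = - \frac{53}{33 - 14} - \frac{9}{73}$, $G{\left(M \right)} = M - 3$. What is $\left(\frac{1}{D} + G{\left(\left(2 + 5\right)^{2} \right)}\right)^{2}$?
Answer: $\frac{1246409246329}{587577600} \approx 2121.3$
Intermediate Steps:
$G{\left(M \right)} = -3 + M$ ($G{\left(M \right)} = M - 3 = -3 + M$)
$D = \frac{24240}{1387}$ ($D = - 6 \left(- \frac{53}{33 - 14} - \frac{9}{73}\right) = - 6 \left(- \frac{53}{19} - \frac{9}{73}\right) = \left(-6\right) \left(- \frac{4040}{1387}\right) = \frac{24240}{1387} \approx 17.477$)
$\left(\frac{1}{D} + G{\left(\left(2 + 5\right)^{2} \right)}\right)^{2} = \left(\frac{1}{\frac{24240}{1387}} - \left(3 - \left(2 + 5\right)^{2}\right)\right)^{2} = \left(\frac{1387}{24240} - \left(3 - 7^{2}\right)\right)^{2} = \left(\frac{1387}{24240} + \left(-3 + 49\right)\right)^{2} = \left(\frac{1387}{24240} + 46\right)^{2} = \left(\frac{1116427}{24240}\right)^{2} = \frac{1246409246329}{587577600}$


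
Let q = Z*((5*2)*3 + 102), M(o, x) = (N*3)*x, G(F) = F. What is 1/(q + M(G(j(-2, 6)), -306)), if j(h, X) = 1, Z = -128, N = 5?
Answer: -1/21486 ≈ -4.6542e-5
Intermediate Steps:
M(o, x) = 15*x (M(o, x) = (5*3)*x = 15*x)
q = -16896 (q = -128*((5*2)*3 + 102) = -128*(10*3 + 102) = -128*(30 + 102) = -128*132 = -16896)
1/(q + M(G(j(-2, 6)), -306)) = 1/(-16896 + 15*(-306)) = 1/(-16896 - 4590) = 1/(-21486) = -1/21486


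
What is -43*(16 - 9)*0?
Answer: 0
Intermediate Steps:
-43*(16 - 9)*0 = -43*7*0 = -301*0 = 0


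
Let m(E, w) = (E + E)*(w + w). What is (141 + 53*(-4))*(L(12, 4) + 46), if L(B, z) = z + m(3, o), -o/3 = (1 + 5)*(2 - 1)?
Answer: 11786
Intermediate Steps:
o = -18 (o = -3*(1 + 5)*(2 - 1) = -18 ≈ -18.000)
m(E, w) = 4*E*w (m(E, w) = (2*E)*(2*w) = 4*E*w)
L(B, z) = -216 + z (L(B, z) = z + 4*3*(-18) = z - 216 = -216 + z)
(141 + 53*(-4))*(L(12, 4) + 46) = (141 + 53*(-4))*((-216 + 4) + 46) = (141 - 212)*(-212 + 46) = -71*(-166) = 11786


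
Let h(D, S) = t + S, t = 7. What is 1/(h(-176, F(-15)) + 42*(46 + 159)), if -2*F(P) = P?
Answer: 2/17249 ≈ 0.00011595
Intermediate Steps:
F(P) = -P/2
h(D, S) = 7 + S
1/(h(-176, F(-15)) + 42*(46 + 159)) = 1/((7 - ½*(-15)) + 42*(46 + 159)) = 1/((7 + 15/2) + 42*205) = 1/(29/2 + 8610) = 1/(17249/2) = 2/17249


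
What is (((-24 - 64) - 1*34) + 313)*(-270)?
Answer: -51570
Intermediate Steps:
(((-24 - 64) - 1*34) + 313)*(-270) = ((-88 - 34) + 313)*(-270) = (-122 + 313)*(-270) = 191*(-270) = -51570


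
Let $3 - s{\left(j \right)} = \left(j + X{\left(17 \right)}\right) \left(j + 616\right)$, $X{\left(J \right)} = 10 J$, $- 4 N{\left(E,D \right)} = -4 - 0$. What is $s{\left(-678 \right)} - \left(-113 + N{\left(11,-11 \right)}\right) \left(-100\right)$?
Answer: $-42693$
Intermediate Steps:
$N{\left(E,D \right)} = 1$ ($N{\left(E,D \right)} = - \frac{-4 - 0}{4} = - \frac{-4 + 0}{4} = \left(- \frac{1}{4}\right) \left(-4\right) = 1$)
$s{\left(j \right)} = 3 - \left(170 + j\right) \left(616 + j\right)$ ($s{\left(j \right)} = 3 - \left(j + 10 \cdot 17\right) \left(j + 616\right) = 3 - \left(j + 170\right) \left(616 + j\right) = 3 - \left(170 + j\right) \left(616 + j\right)$)
$s{\left(-678 \right)} - \left(-113 + N{\left(11,-11 \right)}\right) \left(-100\right) = \left(-104717 - \left(-678\right)^{2} - -532908\right) - \left(-113 + 1\right) \left(-100\right) = \left(-104717 - 459684 + 532908\right) - \left(-112\right) \left(-100\right) = \left(-104717 - 459684 + 532908\right) - 11200 = -31493 - 11200 = -42693$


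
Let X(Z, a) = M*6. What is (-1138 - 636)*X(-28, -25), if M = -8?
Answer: 85152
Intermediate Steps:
X(Z, a) = -48 (X(Z, a) = -8*6 = -48)
(-1138 - 636)*X(-28, -25) = (-1138 - 636)*(-48) = -1774*(-48) = 85152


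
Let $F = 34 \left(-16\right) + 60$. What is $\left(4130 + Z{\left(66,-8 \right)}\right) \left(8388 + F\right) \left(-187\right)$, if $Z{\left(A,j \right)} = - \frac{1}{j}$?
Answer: $-6104522996$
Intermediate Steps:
$F = -484$ ($F = -544 + 60 = -484$)
$\left(4130 + Z{\left(66,-8 \right)}\right) \left(8388 + F\right) \left(-187\right) = \left(4130 - \frac{1}{-8}\right) \left(8388 - 484\right) \left(-187\right) = \left(4130 - - \frac{1}{8}\right) 7904 \left(-187\right) = \left(4130 + \frac{1}{8}\right) 7904 \left(-187\right) = \frac{33041}{8} \cdot 7904 \left(-187\right) = 32644508 \left(-187\right) = -6104522996$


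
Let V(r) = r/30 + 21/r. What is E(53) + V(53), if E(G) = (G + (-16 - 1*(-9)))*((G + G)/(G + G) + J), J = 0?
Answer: 76579/1590 ≈ 48.163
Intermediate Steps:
V(r) = 21/r + r/30 (V(r) = r*(1/30) + 21/r = r/30 + 21/r = 21/r + r/30)
E(G) = -7 + G (E(G) = (G + (-16 - 1*(-9)))*((G + G)/(G + G) + 0) = (G + (-16 + 9))*((2*G)/((2*G)) + 0) = (G - 7)*((2*G)*(1/(2*G)) + 0) = (-7 + G)*(1 + 0) = (-7 + G)*1 = -7 + G)
E(53) + V(53) = (-7 + 53) + (21/53 + (1/30)*53) = 46 + (21*(1/53) + 53/30) = 46 + (21/53 + 53/30) = 46 + 3439/1590 = 76579/1590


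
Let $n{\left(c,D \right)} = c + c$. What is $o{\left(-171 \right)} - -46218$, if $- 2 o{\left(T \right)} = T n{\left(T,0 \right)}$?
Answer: $16977$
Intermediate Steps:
$n{\left(c,D \right)} = 2 c$
$o{\left(T \right)} = - T^{2}$ ($o{\left(T \right)} = - \frac{T 2 T}{2} = - \frac{2 T^{2}}{2} = - T^{2}$)
$o{\left(-171 \right)} - -46218 = - \left(-171\right)^{2} - -46218 = \left(-1\right) 29241 + 46218 = -29241 + 46218 = 16977$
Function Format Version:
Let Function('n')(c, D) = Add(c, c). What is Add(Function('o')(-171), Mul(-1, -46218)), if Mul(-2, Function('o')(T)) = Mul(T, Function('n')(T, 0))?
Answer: 16977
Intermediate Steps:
Function('n')(c, D) = Mul(2, c)
Function('o')(T) = Mul(-1, Pow(T, 2)) (Function('o')(T) = Mul(Rational(-1, 2), Mul(T, Mul(2, T))) = Mul(Rational(-1, 2), Mul(2, Pow(T, 2))) = Mul(-1, Pow(T, 2)))
Add(Function('o')(-171), Mul(-1, -46218)) = Add(Mul(-1, Pow(-171, 2)), Mul(-1, -46218)) = Add(Mul(-1, 29241), 46218) = Add(-29241, 46218) = 16977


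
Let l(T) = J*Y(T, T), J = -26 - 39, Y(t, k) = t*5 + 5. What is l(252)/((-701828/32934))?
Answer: 1353999075/350914 ≈ 3858.5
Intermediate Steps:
Y(t, k) = 5 + 5*t (Y(t, k) = 5*t + 5 = 5 + 5*t)
J = -65
l(T) = -325 - 325*T (l(T) = -65*(5 + 5*T) = -325 - 325*T)
l(252)/((-701828/32934)) = (-325 - 325*252)/((-701828/32934)) = (-325 - 81900)/((-701828*1/32934)) = -82225/(-350914/16467) = -82225*(-16467/350914) = 1353999075/350914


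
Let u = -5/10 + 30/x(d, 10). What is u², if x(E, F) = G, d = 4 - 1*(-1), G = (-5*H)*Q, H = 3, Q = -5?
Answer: 1/100 ≈ 0.010000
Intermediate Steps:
G = 75 (G = -5*3*(-5) = -15*(-5) = 75)
d = 5 (d = 4 + 1 = 5)
x(E, F) = 75
u = -⅒ (u = -5/10 + 30/75 = -5*⅒ + 30*(1/75) = -½ + ⅖ = -⅒ ≈ -0.10000)
u² = (-⅒)² = 1/100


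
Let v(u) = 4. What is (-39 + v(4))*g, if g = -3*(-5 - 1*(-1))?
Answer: -420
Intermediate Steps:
g = 12 (g = -3*(-5 + 1) = -3*(-4) = 12)
(-39 + v(4))*g = (-39 + 4)*12 = -35*12 = -420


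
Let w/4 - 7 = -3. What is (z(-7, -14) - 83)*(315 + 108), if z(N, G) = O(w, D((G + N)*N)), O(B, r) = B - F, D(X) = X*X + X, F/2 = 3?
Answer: -30879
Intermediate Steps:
F = 6 (F = 2*3 = 6)
w = 16 (w = 28 + 4*(-3) = 28 - 12 = 16)
D(X) = X + X² (D(X) = X² + X = X + X²)
O(B, r) = -6 + B (O(B, r) = B - 1*6 = B - 6 = -6 + B)
z(N, G) = 10 (z(N, G) = -6 + 16 = 10)
(z(-7, -14) - 83)*(315 + 108) = (10 - 83)*(315 + 108) = -73*423 = -30879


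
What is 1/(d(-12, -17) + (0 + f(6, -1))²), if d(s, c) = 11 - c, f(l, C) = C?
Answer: 1/29 ≈ 0.034483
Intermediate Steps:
1/(d(-12, -17) + (0 + f(6, -1))²) = 1/((11 - 1*(-17)) + (0 - 1)²) = 1/((11 + 17) + (-1)²) = 1/(28 + 1) = 1/29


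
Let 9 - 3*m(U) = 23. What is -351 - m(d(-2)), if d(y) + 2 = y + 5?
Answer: -1039/3 ≈ -346.33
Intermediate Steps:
d(y) = 3 + y (d(y) = -2 + (y + 5) = -2 + (5 + y) = 3 + y)
m(U) = -14/3 (m(U) = 3 - ⅓*23 = 3 - 23/3 = -14/3)
-351 - m(d(-2)) = -351 - 1*(-14/3) = -351 + 14/3 = -1039/3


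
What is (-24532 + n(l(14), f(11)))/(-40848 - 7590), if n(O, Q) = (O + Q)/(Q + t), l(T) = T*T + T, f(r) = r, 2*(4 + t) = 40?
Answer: 662143/1307826 ≈ 0.50629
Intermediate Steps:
t = 16 (t = -4 + (1/2)*40 = -4 + 20 = 16)
l(T) = T + T**2 (l(T) = T**2 + T = T + T**2)
n(O, Q) = (O + Q)/(16 + Q) (n(O, Q) = (O + Q)/(Q + 16) = (O + Q)/(16 + Q))
(-24532 + n(l(14), f(11)))/(-40848 - 7590) = (-24532 + (14*(1 + 14) + 11)/(16 + 11))/(-40848 - 7590) = (-24532 + (14*15 + 11)/27)/(-48438) = (-24532 + (210 + 11)/27)*(-1/48438) = (-24532 + (1/27)*221)*(-1/48438) = (-24532 + 221/27)*(-1/48438) = -662143/27*(-1/48438) = 662143/1307826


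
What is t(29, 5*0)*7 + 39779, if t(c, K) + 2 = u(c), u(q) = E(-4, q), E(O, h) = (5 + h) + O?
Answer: 39975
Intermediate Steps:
E(O, h) = 5 + O + h
u(q) = 1 + q (u(q) = 5 - 4 + q = 1 + q)
t(c, K) = -1 + c (t(c, K) = -2 + (1 + c) = -1 + c)
t(29, 5*0)*7 + 39779 = (-1 + 29)*7 + 39779 = 28*7 + 39779 = 196 + 39779 = 39975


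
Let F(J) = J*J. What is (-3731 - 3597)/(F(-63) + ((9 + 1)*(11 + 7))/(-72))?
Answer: -14656/7933 ≈ -1.8475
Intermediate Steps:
F(J) = J**2
(-3731 - 3597)/(F(-63) + ((9 + 1)*(11 + 7))/(-72)) = (-3731 - 3597)/((-63)**2 + ((9 + 1)*(11 + 7))/(-72)) = -7328/(3969 + (10*18)*(-1/72)) = -7328/(3969 + 180*(-1/72)) = -7328/(3969 - 5/2) = -7328/7933/2 = -7328*2/7933 = -14656/7933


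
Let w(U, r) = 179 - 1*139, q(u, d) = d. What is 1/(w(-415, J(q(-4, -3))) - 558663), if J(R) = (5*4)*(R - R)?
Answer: -1/558623 ≈ -1.7901e-6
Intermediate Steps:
J(R) = 0 (J(R) = 20*0 = 0)
w(U, r) = 40 (w(U, r) = 179 - 139 = 40)
1/(w(-415, J(q(-4, -3))) - 558663) = 1/(40 - 558663) = 1/(-558623) = -1/558623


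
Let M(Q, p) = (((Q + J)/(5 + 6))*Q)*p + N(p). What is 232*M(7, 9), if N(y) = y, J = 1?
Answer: 139896/11 ≈ 12718.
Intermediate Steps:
M(Q, p) = p + Q*p*(1/11 + Q/11) (M(Q, p) = (((Q + 1)/(5 + 6))*Q)*p + p = (((1 + Q)/11)*Q)*p + p = (((1 + Q)*(1/11))*Q)*p + p = ((1/11 + Q/11)*Q)*p + p = (Q*(1/11 + Q/11))*p + p = Q*p*(1/11 + Q/11) + p = p + Q*p*(1/11 + Q/11))
232*M(7, 9) = 232*((1/11)*9*(11 + 7 + 7**2)) = 232*((1/11)*9*(11 + 7 + 49)) = 232*((1/11)*9*67) = 232*(603/11) = 139896/11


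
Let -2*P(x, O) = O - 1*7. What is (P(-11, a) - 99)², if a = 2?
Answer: 37249/4 ≈ 9312.3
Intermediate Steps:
P(x, O) = 7/2 - O/2 (P(x, O) = -(O - 1*7)/2 = -(O - 7)/2 = -(-7 + O)/2 = 7/2 - O/2)
(P(-11, a) - 99)² = ((7/2 - ½*2) - 99)² = ((7/2 - 1) - 99)² = (5/2 - 99)² = (-193/2)² = 37249/4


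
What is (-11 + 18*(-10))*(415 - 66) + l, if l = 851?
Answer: -65808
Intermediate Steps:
(-11 + 18*(-10))*(415 - 66) + l = (-11 + 18*(-10))*(415 - 66) + 851 = (-11 - 180)*349 + 851 = -191*349 + 851 = -66659 + 851 = -65808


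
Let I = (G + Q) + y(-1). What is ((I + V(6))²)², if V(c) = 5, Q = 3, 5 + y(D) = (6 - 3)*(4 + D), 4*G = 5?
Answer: 7890481/256 ≈ 30822.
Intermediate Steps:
G = 5/4 (G = (¼)*5 = 5/4 ≈ 1.2500)
y(D) = 7 + 3*D (y(D) = -5 + (6 - 3)*(4 + D) = -5 + 3*(4 + D) = -5 + (12 + 3*D) = 7 + 3*D)
I = 33/4 (I = (5/4 + 3) + (7 + 3*(-1)) = 17/4 + (7 - 3) = 17/4 + 4 = 33/4 ≈ 8.2500)
((I + V(6))²)² = ((33/4 + 5)²)² = ((53/4)²)² = (2809/16)² = 7890481/256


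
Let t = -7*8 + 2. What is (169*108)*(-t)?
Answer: 985608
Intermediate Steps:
t = -54 (t = -56 + 2 = -54)
(169*108)*(-t) = (169*108)*(-1*(-54)) = 18252*54 = 985608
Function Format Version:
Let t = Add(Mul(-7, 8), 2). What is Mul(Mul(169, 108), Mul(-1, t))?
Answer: 985608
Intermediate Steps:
t = -54 (t = Add(-56, 2) = -54)
Mul(Mul(169, 108), Mul(-1, t)) = Mul(Mul(169, 108), Mul(-1, -54)) = Mul(18252, 54) = 985608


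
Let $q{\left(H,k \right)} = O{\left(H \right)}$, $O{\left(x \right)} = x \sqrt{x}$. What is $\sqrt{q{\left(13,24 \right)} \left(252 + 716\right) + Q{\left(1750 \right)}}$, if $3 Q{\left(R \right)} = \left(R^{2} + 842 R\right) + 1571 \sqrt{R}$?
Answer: $\frac{\sqrt{13608000 + 23565 \sqrt{70} + 113256 \sqrt{13}}}{3} \approx 1256.7$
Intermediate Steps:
$O{\left(x \right)} = x^{\frac{3}{2}}$
$Q{\left(R \right)} = \frac{R^{2}}{3} + \frac{842 R}{3} + \frac{1571 \sqrt{R}}{3}$ ($Q{\left(R \right)} = \frac{\left(R^{2} + 842 R\right) + 1571 \sqrt{R}}{3} = \frac{R^{2} + 842 R + 1571 \sqrt{R}}{3} = \frac{R^{2}}{3} + \frac{842 R}{3} + \frac{1571 \sqrt{R}}{3}$)
$q{\left(H,k \right)} = H^{\frac{3}{2}}$
$\sqrt{q{\left(13,24 \right)} \left(252 + 716\right) + Q{\left(1750 \right)}} = \sqrt{13^{\frac{3}{2}} \left(252 + 716\right) + \left(\frac{1750^{2}}{3} + \frac{842}{3} \cdot 1750 + \frac{1571 \sqrt{1750}}{3}\right)} = \sqrt{13 \sqrt{13} \cdot 968 + \left(\frac{1}{3} \cdot 3062500 + \frac{1473500}{3} + \frac{1571 \cdot 5 \sqrt{70}}{3}\right)} = \sqrt{12584 \sqrt{13} + \left(\frac{3062500}{3} + \frac{1473500}{3} + \frac{7855 \sqrt{70}}{3}\right)} = \sqrt{12584 \sqrt{13} + \left(1512000 + \frac{7855 \sqrt{70}}{3}\right)} = \sqrt{1512000 + 12584 \sqrt{13} + \frac{7855 \sqrt{70}}{3}}$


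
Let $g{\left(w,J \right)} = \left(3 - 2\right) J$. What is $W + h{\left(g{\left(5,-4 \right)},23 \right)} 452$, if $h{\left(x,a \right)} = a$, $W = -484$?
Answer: $9912$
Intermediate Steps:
$g{\left(w,J \right)} = J$ ($g{\left(w,J \right)} = 1 J = J$)
$W + h{\left(g{\left(5,-4 \right)},23 \right)} 452 = -484 + 23 \cdot 452 = -484 + 10396 = 9912$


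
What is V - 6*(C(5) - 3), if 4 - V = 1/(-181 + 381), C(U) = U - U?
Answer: 4399/200 ≈ 21.995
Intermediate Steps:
C(U) = 0
V = 799/200 (V = 4 - 1/(-181 + 381) = 4 - 1/200 = 799/200 ≈ 3.9950)
V - 6*(C(5) - 3) = 799/200 - 6*(0 - 3) = 799/200 - 6*(-3) = 799/200 + 18 = 4399/200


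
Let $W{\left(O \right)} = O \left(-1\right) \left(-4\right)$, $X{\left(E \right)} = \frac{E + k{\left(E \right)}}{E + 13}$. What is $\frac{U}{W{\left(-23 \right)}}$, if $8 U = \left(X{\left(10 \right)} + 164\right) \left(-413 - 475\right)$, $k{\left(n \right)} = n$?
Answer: $\frac{105228}{529} \approx 198.92$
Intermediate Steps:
$X{\left(E \right)} = \frac{2 E}{13 + E}$ ($X{\left(E \right)} = \frac{E + E}{E + 13} = \frac{2 E}{13 + E}$)
$U = - \frac{420912}{23}$ ($U = \frac{\left(2 \cdot 10 \frac{1}{13 + 10} + 164\right) \left(-413 - 475\right)}{8} = \frac{\left(2 \cdot 10 \cdot \frac{1}{23} + 164\right) \left(-888\right)}{8} = \frac{\left(\frac{20}{23} + 164\right) \left(-888\right)}{8} = \frac{\frac{3792}{23} \left(-888\right)}{8} = \frac{1}{8} \left(- \frac{3367296}{23}\right) = - \frac{420912}{23} \approx -18301.0$)
$W{\left(O \right)} = 4 O$ ($W{\left(O \right)} = - O \left(-4\right) = 4 O$)
$\frac{U}{W{\left(-23 \right)}} = - \frac{420912}{23 \cdot 4 \left(-23\right)} = - \frac{420912}{23 \left(-92\right)} = \left(- \frac{420912}{23}\right) \left(- \frac{1}{92}\right) = \frac{105228}{529}$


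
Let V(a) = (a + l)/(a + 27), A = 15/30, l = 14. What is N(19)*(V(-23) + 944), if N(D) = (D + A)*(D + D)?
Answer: 2791347/4 ≈ 6.9784e+5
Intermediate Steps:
A = ½ (A = 15*(1/30) = ½ ≈ 0.50000)
N(D) = 2*D*(½ + D) (N(D) = (D + ½)*(D + D) = (½ + D)*(2*D) = 2*D*(½ + D))
V(a) = (14 + a)/(27 + a) (V(a) = (a + 14)/(a + 27) = (14 + a)/(27 + a))
N(19)*(V(-23) + 944) = (19*(1 + 2*19))*((14 - 23)/(27 - 23) + 944) = (19*(1 + 38))*(-9/4 + 944) = (19*39)*((¼)*(-9) + 944) = 741*(-9/4 + 944) = 741*(3767/4) = 2791347/4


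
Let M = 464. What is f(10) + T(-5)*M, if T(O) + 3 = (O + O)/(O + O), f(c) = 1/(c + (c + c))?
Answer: -27839/30 ≈ -927.97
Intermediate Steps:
f(c) = 1/(3*c) (f(c) = 1/(c + 2*c) = 1/(3*c))
T(O) = -2 (T(O) = -3 + (O + O)/(O + O) = -3 + (2*O)/((2*O)) = -3 + (2*O)*(1/(2*O)) = -3 + 1 = -2)
f(10) + T(-5)*M = (⅓)/10 - 2*464 = (⅓)*(⅒) - 928 = 1/30 - 928 = -27839/30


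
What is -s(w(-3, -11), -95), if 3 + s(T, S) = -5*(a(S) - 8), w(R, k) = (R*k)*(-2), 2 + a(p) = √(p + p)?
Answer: -47 + 5*I*√190 ≈ -47.0 + 68.92*I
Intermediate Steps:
a(p) = -2 + √2*√p (a(p) = -2 + √(p + p) = -2 + √(2*p) = -2 + √2*√p)
w(R, k) = -2*R*k
s(T, S) = 47 - 5*√2*√S (s(T, S) = -3 - 5*((-2 + √2*√S) - 8) = -3 - 5*(-10 + √2*√S) = -3 + (50 - 5*√2*√S) = 47 - 5*√2*√S)
-s(w(-3, -11), -95) = -(47 - 5*√2*√(-95)) = -(47 - 5*√2*I*√95) = -(47 - 5*I*√190) = -47 + 5*I*√190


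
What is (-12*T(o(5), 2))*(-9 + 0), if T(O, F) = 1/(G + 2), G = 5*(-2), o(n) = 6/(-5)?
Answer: -27/2 ≈ -13.500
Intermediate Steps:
o(n) = -6/5 (o(n) = 6*(-⅕) = -6/5)
G = -10
T(O, F) = -⅛ (T(O, F) = 1/(-10 + 2) = 1/(-8) = -⅛)
(-12*T(o(5), 2))*(-9 + 0) = (-12*(-⅛))*(-9 + 0) = (3/2)*(-9) = -27/2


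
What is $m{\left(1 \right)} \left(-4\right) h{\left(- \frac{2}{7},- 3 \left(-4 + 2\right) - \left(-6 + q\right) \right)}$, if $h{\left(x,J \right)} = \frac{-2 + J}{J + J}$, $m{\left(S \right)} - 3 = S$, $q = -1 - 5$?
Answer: $- \frac{64}{9} \approx -7.1111$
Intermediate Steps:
$q = -6$
$m{\left(S \right)} = 3 + S$
$h{\left(x,J \right)} = \frac{-2 + J}{2 J}$
$m{\left(1 \right)} \left(-4\right) h{\left(- \frac{2}{7},- 3 \left(-4 + 2\right) - \left(-6 + q\right) \right)} = \left(3 + 1\right) \left(-4\right) \frac{-2 + \left(- 3 \left(-4 + 2\right) + \left(6 - -6\right)\right)}{2 \left(- 3 \left(-4 + 2\right) + \left(6 - -6\right)\right)} = 4 \left(-4\right) \frac{-2 + \left(\left(-3\right) \left(-2\right) + \left(6 + 6\right)\right)}{2 \left(\left(-3\right) \left(-2\right) + \left(6 + 6\right)\right)} = - 16 \frac{-2 + \left(6 + 12\right)}{2 \left(6 + 12\right)} = - 16 \frac{-2 + 18}{2 \cdot 18} = - 16 \cdot \frac{1}{2} \cdot \frac{1}{18} \cdot 16 = \left(-16\right) \frac{4}{9} = - \frac{64}{9}$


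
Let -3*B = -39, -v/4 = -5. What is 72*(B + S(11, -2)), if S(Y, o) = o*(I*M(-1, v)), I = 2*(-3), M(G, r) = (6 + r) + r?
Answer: 40680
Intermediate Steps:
v = 20 (v = -4*(-5) = 20)
M(G, r) = 6 + 2*r
B = 13 (B = -1/3*(-39) = 13)
I = -6
S(Y, o) = -276*o (S(Y, o) = o*(-6*(6 + 2*20)) = o*(-6*(6 + 40)) = o*(-6*46) = o*(-276) = -276*o)
72*(B + S(11, -2)) = 72*(13 - 276*(-2)) = 72*(13 + 552) = 72*565 = 40680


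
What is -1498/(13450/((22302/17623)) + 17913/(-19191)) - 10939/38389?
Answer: -6197335650034570/14550809037533353 ≈ -0.42591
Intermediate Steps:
-1498/(13450/((22302/17623)) + 17913/(-19191)) - 10939/38389 = -1498/(13450/((22302*(1/17623))) + 17913*(-1/19191)) - 10939*1/38389 = -1498/(13450/(22302/17623) - 5971/6397) - 10939/38389 = -1498/(13450*(17623/22302) - 5971/6397) - 10939/38389 = -1498/(118514675/11151 - 5971/6397) - 10939/38389 = -1498/758071793354/71332947 - 10939/38389 = -1498*71332947/758071793354 - 10939/38389 = -53428377303/379035896677 - 10939/38389 = -6197335650034570/14550809037533353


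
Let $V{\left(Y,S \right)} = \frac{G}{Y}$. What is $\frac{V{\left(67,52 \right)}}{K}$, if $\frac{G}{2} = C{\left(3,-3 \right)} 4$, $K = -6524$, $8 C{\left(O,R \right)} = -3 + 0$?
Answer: $\frac{3}{437108} \approx 6.8633 \cdot 10^{-6}$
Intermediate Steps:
$C{\left(O,R \right)} = - \frac{3}{8}$ ($C{\left(O,R \right)} = \frac{-3 + 0}{8} = \frac{1}{8} \left(-3\right) = - \frac{3}{8}$)
$G = -3$ ($G = 2 \left(\left(- \frac{3}{8}\right) 4\right) = 2 \left(- \frac{3}{2}\right) = -3$)
$V{\left(Y,S \right)} = - \frac{3}{Y}$
$\frac{V{\left(67,52 \right)}}{K} = \frac{\left(-3\right) \frac{1}{67}}{-6524} = \left(-3\right) \frac{1}{67} \left(- \frac{1}{6524}\right) = \left(- \frac{3}{67}\right) \left(- \frac{1}{6524}\right) = \frac{3}{437108}$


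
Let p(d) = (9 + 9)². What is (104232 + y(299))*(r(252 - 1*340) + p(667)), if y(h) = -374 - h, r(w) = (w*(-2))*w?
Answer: -1570368676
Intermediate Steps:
r(w) = -2*w² (r(w) = (-2*w)*w = -2*w²)
p(d) = 324 (p(d) = 18² = 324)
(104232 + y(299))*(r(252 - 1*340) + p(667)) = (104232 + (-374 - 1*299))*(-2*(252 - 1*340)² + 324) = (104232 + (-374 - 299))*(-2*(252 - 340)² + 324) = (104232 - 673)*(-2*(-88)² + 324) = 103559*(-2*7744 + 324) = 103559*(-15488 + 324) = 103559*(-15164) = -1570368676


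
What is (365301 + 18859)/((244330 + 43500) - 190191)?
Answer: 384160/97639 ≈ 3.9345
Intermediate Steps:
(365301 + 18859)/((244330 + 43500) - 190191) = 384160/(287830 - 190191) = 384160/97639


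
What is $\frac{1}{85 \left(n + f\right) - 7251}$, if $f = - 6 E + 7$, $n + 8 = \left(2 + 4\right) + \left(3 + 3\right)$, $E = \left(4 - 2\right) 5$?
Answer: $- \frac{1}{11416} \approx -8.7596 \cdot 10^{-5}$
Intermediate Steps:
$E = 10$ ($E = 2 \cdot 5 = 10$)
$n = 4$ ($n = -8 + \left(\left(2 + 4\right) + \left(3 + 3\right)\right) = -8 + \left(6 + 6\right) = -8 + 12 = 4$)
$f = -53$ ($f = \left(-6\right) 10 + 7 = -60 + 7 = -53$)
$\frac{1}{85 \left(n + f\right) - 7251} = \frac{1}{85 \left(4 - 53\right) - 7251} = \frac{1}{85 \left(-49\right) - 7251} = \frac{1}{-4165 - 7251} = \frac{1}{-11416} = - \frac{1}{11416}$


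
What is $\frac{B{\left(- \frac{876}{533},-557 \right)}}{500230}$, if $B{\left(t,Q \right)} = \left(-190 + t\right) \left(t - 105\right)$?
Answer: $\frac{2903040393}{71054920235} \approx 0.040856$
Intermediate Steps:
$B{\left(t,Q \right)} = \left(-190 + t\right) \left(-105 + t\right)$
$\frac{B{\left(- \frac{876}{533},-557 \right)}}{500230} = \frac{19950 + \left(- \frac{876}{533}\right)^{2} - 295 \left(- \frac{876}{533}\right)}{500230} = \left(19950 + \left(\left(-876\right) \frac{1}{533}\right)^{2} - 295 \left(\left(-876\right) \frac{1}{533}\right)\right) \frac{1}{500230} = \left(19950 + \left(- \frac{876}{533}\right)^{2} - - \frac{258420}{533}\right) \frac{1}{500230} = \left(19950 + \frac{767376}{284089} + \frac{258420}{533}\right) \frac{1}{500230} = \frac{5806080786}{284089} \cdot \frac{1}{500230} = \frac{2903040393}{71054920235}$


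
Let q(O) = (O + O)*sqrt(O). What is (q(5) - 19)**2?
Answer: 861 - 380*sqrt(5) ≈ 11.294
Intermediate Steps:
q(O) = 2*O**(3/2) (q(O) = (2*O)*sqrt(O) = 2*O**(3/2))
(q(5) - 19)**2 = (2*5**(3/2) - 19)**2 = (2*(5*sqrt(5)) - 19)**2 = (10*sqrt(5) - 19)**2 = (-19 + 10*sqrt(5))**2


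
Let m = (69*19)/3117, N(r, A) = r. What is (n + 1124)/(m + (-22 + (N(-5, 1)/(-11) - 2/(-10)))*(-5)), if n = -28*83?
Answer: -13714800/1224593 ≈ -11.199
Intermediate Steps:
m = 437/1039 (m = 1311*(1/3117) = 437/1039 ≈ 0.42060)
n = -2324
(n + 1124)/(m + (-22 + (N(-5, 1)/(-11) - 2/(-10)))*(-5)) = (-2324 + 1124)/(437/1039 + (-22 + (-5/(-11) - 2/(-10)))*(-5)) = -1200/(437/1039 + (-22 + (-5*(-1/11) - 2*(-⅒)))*(-5)) = -1200/(437/1039 + (-22 + (5/11 + ⅕))*(-5)) = -1200/(437/1039 + (-22 + 36/55)*(-5)) = -1200/(437/1039 - 1174/55*(-5)) = -1200/(437/1039 + 1174/11) = -1200/1224593/11429 = -1200*11429/1224593 = -13714800/1224593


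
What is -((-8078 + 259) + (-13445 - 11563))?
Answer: 32827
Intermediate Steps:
-((-8078 + 259) + (-13445 - 11563)) = -(-7819 - 25008) = -1*(-32827) = 32827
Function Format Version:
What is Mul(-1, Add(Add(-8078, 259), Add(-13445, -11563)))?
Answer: 32827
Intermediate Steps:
Mul(-1, Add(Add(-8078, 259), Add(-13445, -11563))) = Mul(-1, Add(-7819, -25008)) = Mul(-1, -32827) = 32827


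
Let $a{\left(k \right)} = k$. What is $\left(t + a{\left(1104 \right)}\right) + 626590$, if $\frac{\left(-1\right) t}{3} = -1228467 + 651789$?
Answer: $2357728$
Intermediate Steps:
$t = 1730034$ ($t = - 3 \left(-1228467 + 651789\right) = \left(-3\right) \left(-576678\right) = 1730034$)
$\left(t + a{\left(1104 \right)}\right) + 626590 = \left(1730034 + 1104\right) + 626590 = 1731138 + 626590 = 2357728$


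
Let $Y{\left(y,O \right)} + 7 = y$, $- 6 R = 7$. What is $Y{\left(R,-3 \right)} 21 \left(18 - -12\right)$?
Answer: $-5145$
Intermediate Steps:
$R = - \frac{7}{6}$ ($R = \left(- \frac{1}{6}\right) 7 = - \frac{7}{6} \approx -1.1667$)
$Y{\left(y,O \right)} = -7 + y$
$Y{\left(R,-3 \right)} 21 \left(18 - -12\right) = \left(-7 - \frac{7}{6}\right) 21 \left(18 - -12\right) = \left(- \frac{49}{6}\right) 21 \left(18 + 12\right) = \left(- \frac{343}{2}\right) 30 = -5145$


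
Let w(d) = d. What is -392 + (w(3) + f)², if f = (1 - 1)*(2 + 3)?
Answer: -383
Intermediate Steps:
f = 0 (f = 0*5 = 0)
-392 + (w(3) + f)² = -392 + (3 + 0)² = -392 + 3² = -392 + 9 = -383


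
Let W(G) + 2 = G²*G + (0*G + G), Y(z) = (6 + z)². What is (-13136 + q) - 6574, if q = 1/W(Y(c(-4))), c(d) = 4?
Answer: -19711931579/1000098 ≈ -19710.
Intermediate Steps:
W(G) = -2 + G + G³ (W(G) = -2 + (G²*G + (0*G + G)) = -2 + (G³ + (0 + G)) = -2 + (G³ + G) = -2 + (G + G³) = -2 + G + G³)
q = 1/1000098 (q = 1/(-2 + (6 + 4)² + ((6 + 4)²)³) = 1/(-2 + 10² + (10²)³) = 1/(-2 + 100 + 100³) = 1/(-2 + 100 + 1000000) = 1/1000098 ≈ 9.9990e-7)
(-13136 + q) - 6574 = (-13136 + 1/1000098) - 6574 = -13137287327/1000098 - 6574 = -19711931579/1000098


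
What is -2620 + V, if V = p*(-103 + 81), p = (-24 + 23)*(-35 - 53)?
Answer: -4556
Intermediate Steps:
p = 88 (p = -1*(-88) = 88)
V = -1936 (V = 88*(-103 + 81) = 88*(-22) = -1936)
-2620 + V = -2620 - 1936 = -4556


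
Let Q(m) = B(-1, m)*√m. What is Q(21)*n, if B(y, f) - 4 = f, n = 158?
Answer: 3950*√21 ≈ 18101.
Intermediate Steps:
B(y, f) = 4 + f
Q(m) = √m*(4 + m) (Q(m) = (4 + m)*√m = √m*(4 + m))
Q(21)*n = (√21*(4 + 21))*158 = (√21*25)*158 = (25*√21)*158 = 3950*√21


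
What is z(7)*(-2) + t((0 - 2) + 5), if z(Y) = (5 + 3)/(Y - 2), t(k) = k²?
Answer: 29/5 ≈ 5.8000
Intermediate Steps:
z(Y) = 8/(-2 + Y)
z(7)*(-2) + t((0 - 2) + 5) = (8/(-2 + 7))*(-2) + ((0 - 2) + 5)² = (8/5)*(-2) + (-2 + 5)² = (8*(⅕))*(-2) + 3² = (8/5)*(-2) + 9 = -16/5 + 9 = 29/5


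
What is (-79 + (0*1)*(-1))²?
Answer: 6241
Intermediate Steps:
(-79 + (0*1)*(-1))² = (-79 + 0*(-1))² = (-79 + 0)² = (-79)² = 6241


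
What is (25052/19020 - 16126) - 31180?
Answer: -224933767/4755 ≈ -47305.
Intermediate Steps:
(25052/19020 - 16126) - 31180 = (25052*(1/19020) - 16126) - 31180 = (6263/4755 - 16126) - 31180 = -76672867/4755 - 31180 = -224933767/4755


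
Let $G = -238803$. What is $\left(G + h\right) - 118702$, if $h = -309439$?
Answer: $-666944$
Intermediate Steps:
$\left(G + h\right) - 118702 = \left(-238803 - 309439\right) - 118702 = -548242 - 118702 = -666944$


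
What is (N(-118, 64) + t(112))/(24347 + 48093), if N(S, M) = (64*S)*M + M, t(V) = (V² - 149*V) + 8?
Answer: -12185/1811 ≈ -6.7283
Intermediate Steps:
t(V) = 8 + V² - 149*V
N(S, M) = M + 64*M*S (N(S, M) = 64*M*S + M = M + 64*M*S)
(N(-118, 64) + t(112))/(24347 + 48093) = (64*(1 + 64*(-118)) + (8 + 112² - 149*112))/(24347 + 48093) = (64*(1 - 7552) + (8 + 12544 - 16688))/72440 = (64*(-7551) - 4136)*(1/72440) = (-483264 - 4136)*(1/72440) = -487400*1/72440 = -12185/1811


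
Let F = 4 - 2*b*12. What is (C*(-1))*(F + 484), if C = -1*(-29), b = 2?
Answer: -12760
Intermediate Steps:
C = 29
F = -44 (F = 4 - 2*2*12 = 4 - 4*12 = 4 - 48 = -44)
(C*(-1))*(F + 484) = (29*(-1))*(-44 + 484) = -29*440 = -12760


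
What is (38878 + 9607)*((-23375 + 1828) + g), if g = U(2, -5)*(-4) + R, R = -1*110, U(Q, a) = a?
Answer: -1049069945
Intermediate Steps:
R = -110
g = -90 (g = -5*(-4) - 110 = 20 - 110 = -90)
(38878 + 9607)*((-23375 + 1828) + g) = (38878 + 9607)*((-23375 + 1828) - 90) = 48485*(-21547 - 90) = 48485*(-21637) = -1049069945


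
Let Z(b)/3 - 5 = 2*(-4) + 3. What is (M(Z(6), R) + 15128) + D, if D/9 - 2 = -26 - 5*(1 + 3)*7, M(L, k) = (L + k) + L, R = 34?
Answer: 13686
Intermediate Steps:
Z(b) = 0 (Z(b) = 15 + 3*(2*(-4) + 3) = 15 + 3*(-8 + 3) = 15 + 3*(-5) = 15 - 15 = 0)
M(L, k) = k + 2*L
D = -1476 (D = 18 + 9*(-26 - 5*(1 + 3)*7) = 18 + 9*(-26 - 5*4*7) = 18 + 9*(-26 - 20*7) = 18 + 9*(-26 - 140) = 18 + 9*(-166) = 18 - 1494 = -1476)
(M(Z(6), R) + 15128) + D = ((34 + 2*0) + 15128) - 1476 = ((34 + 0) + 15128) - 1476 = (34 + 15128) - 1476 = 15162 - 1476 = 13686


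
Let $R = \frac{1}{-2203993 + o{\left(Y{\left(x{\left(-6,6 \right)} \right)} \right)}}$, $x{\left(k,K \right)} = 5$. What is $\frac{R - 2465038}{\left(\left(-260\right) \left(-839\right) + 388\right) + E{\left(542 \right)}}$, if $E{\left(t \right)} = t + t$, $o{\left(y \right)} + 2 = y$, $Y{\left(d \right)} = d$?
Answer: $- \frac{5432919101621}{484022651880} \approx -11.225$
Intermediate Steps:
$o{\left(y \right)} = -2 + y$
$E{\left(t \right)} = 2 t$
$R = - \frac{1}{2203990}$ ($R = \frac{1}{-2203993 + \left(-2 + 5\right)} = \frac{1}{-2203993 + 3} = \frac{1}{-2203990} = - \frac{1}{2203990} \approx -4.5372 \cdot 10^{-7}$)
$\frac{R - 2465038}{\left(\left(-260\right) \left(-839\right) + 388\right) + E{\left(542 \right)}} = \frac{- \frac{1}{2203990} - 2465038}{\left(\left(-260\right) \left(-839\right) + 388\right) + 2 \cdot 542} = - \frac{5432919101621}{2203990 \left(\left(218140 + 388\right) + 1084\right)} = - \frac{5432919101621}{2203990 \left(218528 + 1084\right)} = - \frac{5432919101621}{2203990 \cdot 219612} = \left(- \frac{5432919101621}{2203990}\right) \frac{1}{219612} = - \frac{5432919101621}{484022651880}$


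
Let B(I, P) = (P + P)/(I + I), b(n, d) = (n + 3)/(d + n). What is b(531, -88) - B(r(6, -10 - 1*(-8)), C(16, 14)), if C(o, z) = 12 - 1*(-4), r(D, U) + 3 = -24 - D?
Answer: 24710/14619 ≈ 1.6903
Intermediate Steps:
b(n, d) = (3 + n)/(d + n)
r(D, U) = -27 - D (r(D, U) = -3 + (-24 - D) = -27 - D)
C(o, z) = 16 (C(o, z) = 12 + 4 = 16)
B(I, P) = P/I (B(I, P) = (2*P)/((2*I)) = (2*P)*(1/(2*I)) = P/I)
b(531, -88) - B(r(6, -10 - 1*(-8)), C(16, 14)) = (3 + 531)/(-88 + 531) - 16/(-27 - 1*6) = 534/443 - 16/(-27 - 6) = (1/443)*534 - 16/(-33) = 534/443 - 16*(-1)/33 = 534/443 - 1*(-16/33) = 534/443 + 16/33 = 24710/14619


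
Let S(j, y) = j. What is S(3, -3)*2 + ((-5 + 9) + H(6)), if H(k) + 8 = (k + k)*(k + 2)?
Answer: 98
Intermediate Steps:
H(k) = -8 + 2*k*(2 + k) (H(k) = -8 + (k + k)*(k + 2) = -8 + (2*k)*(2 + k) = -8 + 2*k*(2 + k))
S(3, -3)*2 + ((-5 + 9) + H(6)) = 3*2 + ((-5 + 9) + (-8 + 2*6² + 4*6)) = 6 + (4 + (-8 + 2*36 + 24)) = 6 + (4 + (-8 + 72 + 24)) = 6 + (4 + 88) = 6 + 92 = 98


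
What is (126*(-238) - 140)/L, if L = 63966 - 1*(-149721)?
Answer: -30128/213687 ≈ -0.14099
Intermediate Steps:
L = 213687 (L = 63966 + 149721 = 213687)
(126*(-238) - 140)/L = (126*(-238) - 140)/213687 = (-29988 - 140)*(1/213687) = -30128*1/213687 = -30128/213687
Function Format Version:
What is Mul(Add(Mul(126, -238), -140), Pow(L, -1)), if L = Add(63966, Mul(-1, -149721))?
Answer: Rational(-30128, 213687) ≈ -0.14099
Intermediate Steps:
L = 213687 (L = Add(63966, 149721) = 213687)
Mul(Add(Mul(126, -238), -140), Pow(L, -1)) = Mul(Add(Mul(126, -238), -140), Pow(213687, -1)) = Mul(Add(-29988, -140), Rational(1, 213687)) = Mul(-30128, Rational(1, 213687)) = Rational(-30128, 213687)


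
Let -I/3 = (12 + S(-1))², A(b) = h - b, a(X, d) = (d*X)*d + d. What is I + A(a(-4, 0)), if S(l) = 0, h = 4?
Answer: -428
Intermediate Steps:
a(X, d) = d + X*d² (a(X, d) = (X*d)*d + d = X*d² + d = d + X*d²)
A(b) = 4 - b
I = -432 (I = -3*(12 + 0)² = -3*12² = -3*144 = -432)
I + A(a(-4, 0)) = -432 + (4 - 0*(1 - 4*0)) = -432 + (4 - 0*(1 + 0)) = -432 + (4 - 0) = -432 + (4 - 1*0) = -432 + (4 + 0) = -432 + 4 = -428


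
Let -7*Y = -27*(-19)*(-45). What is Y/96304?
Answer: 23085/674128 ≈ 0.034244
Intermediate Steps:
Y = 23085/7 (Y = -(-27*(-19))*(-45)/7 = -513*(-45)/7 = -⅐*(-23085) = 23085/7 ≈ 3297.9)
Y/96304 = (23085/7)/96304 = (23085/7)*(1/96304) = 23085/674128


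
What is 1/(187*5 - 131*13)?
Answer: -1/768 ≈ -0.0013021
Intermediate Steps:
1/(187*5 - 131*13) = 1/(935 - 1703) = 1/(-768) = -1/768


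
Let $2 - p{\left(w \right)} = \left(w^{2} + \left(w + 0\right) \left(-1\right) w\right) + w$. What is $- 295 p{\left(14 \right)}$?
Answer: $3540$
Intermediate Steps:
$p{\left(w \right)} = 2 - w$ ($p{\left(w \right)} = 2 - \left(\left(w^{2} + \left(w + 0\right) \left(-1\right) w\right) + w\right) = 2 - \left(\left(w^{2} + w \left(-1\right) w\right) + w\right) = 2 - \left(\left(w^{2} + - w w\right) + w\right) = 2 - \left(\left(w^{2} - w^{2}\right) + w\right) = 2 - \left(0 + w\right) = 2 - w$)
$- 295 p{\left(14 \right)} = - 295 \left(2 - 14\right) = \left(-295\right) \left(-12\right) = 3540$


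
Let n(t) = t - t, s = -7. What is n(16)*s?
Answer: 0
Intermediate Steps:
n(t) = 0
n(16)*s = 0*(-7) = 0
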